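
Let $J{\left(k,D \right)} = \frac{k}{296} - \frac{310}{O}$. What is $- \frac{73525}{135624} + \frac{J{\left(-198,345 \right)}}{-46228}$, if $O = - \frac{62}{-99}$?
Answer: $- \frac{4741249871}{8922160464} \approx -0.5314$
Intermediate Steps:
$O = \frac{62}{99}$ ($O = \left(-62\right) \left(- \frac{1}{99}\right) = \frac{62}{99} \approx 0.62626$)
$J{\left(k,D \right)} = -495 + \frac{k}{296}$ ($J{\left(k,D \right)} = \frac{k}{296} - \frac{310}{\frac{62}{99}} = k \frac{1}{296} - 495 = \frac{k}{296} - 495 = -495 + \frac{k}{296}$)
$- \frac{73525}{135624} + \frac{J{\left(-198,345 \right)}}{-46228} = - \frac{73525}{135624} + \frac{-495 + \frac{1}{296} \left(-198\right)}{-46228} = \left(-73525\right) \frac{1}{135624} + \left(-495 - \frac{99}{148}\right) \left(- \frac{1}{46228}\right) = - \frac{73525}{135624} - - \frac{5643}{526288} = - \frac{73525}{135624} + \frac{5643}{526288} = - \frac{4741249871}{8922160464}$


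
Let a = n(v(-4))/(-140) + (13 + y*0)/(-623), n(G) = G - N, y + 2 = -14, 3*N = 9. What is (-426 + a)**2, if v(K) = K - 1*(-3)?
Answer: 1760838765156/9703225 ≈ 1.8147e+5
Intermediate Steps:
v(K) = 3 + K (v(K) = K + 3 = 3 + K)
N = 3 (N = (1/3)*9 = 3)
y = -16 (y = -2 - 14 = -16)
n(G) = -3 + G (n(G) = G - 1*3 = G - 3 = -3 + G)
a = 24/3115 (a = (-3 + (3 - 4))/(-140) + (13 - 16*0)/(-623) = (-3 - 1)*(-1/140) + (13 + 0)*(-1/623) = -4*(-1/140) + 13*(-1/623) = 1/35 - 13/623 = 24/3115 ≈ 0.0077047)
(-426 + a)**2 = (-426 + 24/3115)**2 = (-1326966/3115)**2 = 1760838765156/9703225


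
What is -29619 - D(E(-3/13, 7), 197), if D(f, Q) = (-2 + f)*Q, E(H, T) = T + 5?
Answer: -31589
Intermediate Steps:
E(H, T) = 5 + T
D(f, Q) = Q*(-2 + f)
-29619 - D(E(-3/13, 7), 197) = -29619 - 197*(-2 + (5 + 7)) = -29619 - 197*(-2 + 12) = -29619 - 197*10 = -29619 - 1*1970 = -29619 - 1970 = -31589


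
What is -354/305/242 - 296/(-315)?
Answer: 434725/465003 ≈ 0.93489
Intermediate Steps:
-354/305/242 - 296/(-315) = -354*1/305*(1/242) - 296*(-1/315) = -354/305*1/242 + 296/315 = -177/36905 + 296/315 = 434725/465003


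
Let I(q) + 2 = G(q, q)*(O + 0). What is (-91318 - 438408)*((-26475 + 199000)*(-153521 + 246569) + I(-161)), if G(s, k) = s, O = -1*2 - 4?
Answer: -8503748245557064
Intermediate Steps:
O = -6 (O = -2 - 4 = -6)
I(q) = -2 - 6*q (I(q) = -2 + q*(-6 + 0) = -2 + q*(-6) = -2 - 6*q)
(-91318 - 438408)*((-26475 + 199000)*(-153521 + 246569) + I(-161)) = (-91318 - 438408)*((-26475 + 199000)*(-153521 + 246569) + (-2 - 6*(-161))) = -529726*(172525*93048 + (-2 + 966)) = -529726*(16053106200 + 964) = -529726*16053107164 = -8503748245557064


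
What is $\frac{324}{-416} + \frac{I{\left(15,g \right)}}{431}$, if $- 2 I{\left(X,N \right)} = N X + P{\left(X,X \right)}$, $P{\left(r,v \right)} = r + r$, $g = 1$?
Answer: $- \frac{37251}{44824} \approx -0.83105$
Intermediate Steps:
$P{\left(r,v \right)} = 2 r$
$I{\left(X,N \right)} = - X - \frac{N X}{2}$ ($I{\left(X,N \right)} = - \frac{N X + 2 X}{2} = - \frac{2 X + N X}{2} = - X - \frac{N X}{2}$)
$\frac{324}{-416} + \frac{I{\left(15,g \right)}}{431} = \frac{324}{-416} + \frac{\frac{1}{2} \cdot 15 \left(-2 - 1\right)}{431} = 324 \left(- \frac{1}{416}\right) + \frac{1}{2} \cdot 15 \left(-2 - 1\right) \frac{1}{431} = - \frac{81}{104} + \frac{1}{2} \cdot 15 \left(-3\right) \frac{1}{431} = - \frac{81}{104} - \frac{45}{862} = - \frac{37251}{44824}$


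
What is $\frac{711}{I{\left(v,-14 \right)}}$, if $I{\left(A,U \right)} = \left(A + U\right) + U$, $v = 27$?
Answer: $-711$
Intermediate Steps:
$I{\left(A,U \right)} = A + 2 U$
$\frac{711}{I{\left(v,-14 \right)}} = \frac{711}{27 + 2 \left(-14\right)} = \frac{711}{27 - 28} = \frac{711}{-1} = 711 \left(-1\right) = -711$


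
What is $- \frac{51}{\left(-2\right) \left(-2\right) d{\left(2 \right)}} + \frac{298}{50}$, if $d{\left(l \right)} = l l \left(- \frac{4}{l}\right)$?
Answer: $\frac{6043}{800} \approx 7.5537$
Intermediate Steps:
$d{\left(l \right)} = - 4 l$ ($d{\left(l \right)} = l^{2} \left(- \frac{4}{l}\right) = - 4 l$)
$- \frac{51}{\left(-2\right) \left(-2\right) d{\left(2 \right)}} + \frac{298}{50} = - \frac{51}{\left(-2\right) \left(-2\right) \left(\left(-4\right) 2\right)} + \frac{298}{50} = - \frac{51}{4 \left(-8\right)} + 298 \cdot \frac{1}{50} = - \frac{51}{-32} + \frac{149}{25} = \left(-51\right) \left(- \frac{1}{32}\right) + \frac{149}{25} = \frac{51}{32} + \frac{149}{25} = \frac{6043}{800}$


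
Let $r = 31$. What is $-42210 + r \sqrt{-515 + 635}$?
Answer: $-42210 + 62 \sqrt{30} \approx -41870.0$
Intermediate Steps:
$-42210 + r \sqrt{-515 + 635} = -42210 + 31 \sqrt{-515 + 635} = -42210 + 31 \sqrt{120} = -42210 + 31 \cdot 2 \sqrt{30} = -42210 + 62 \sqrt{30}$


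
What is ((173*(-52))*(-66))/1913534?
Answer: 296868/956767 ≈ 0.31028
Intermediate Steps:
((173*(-52))*(-66))/1913534 = -8996*(-66)*(1/1913534) = 593736*(1/1913534) = 296868/956767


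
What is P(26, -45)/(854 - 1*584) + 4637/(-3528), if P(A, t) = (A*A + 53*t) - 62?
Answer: -416671/52920 ≈ -7.8736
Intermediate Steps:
P(A, t) = -62 + A² + 53*t (P(A, t) = (A² + 53*t) - 62 = -62 + A² + 53*t)
P(26, -45)/(854 - 1*584) + 4637/(-3528) = (-62 + 26² + 53*(-45))/(854 - 1*584) + 4637/(-3528) = (-62 + 676 - 2385)/(854 - 584) + 4637*(-1/3528) = -1771/270 - 4637/3528 = -416671/52920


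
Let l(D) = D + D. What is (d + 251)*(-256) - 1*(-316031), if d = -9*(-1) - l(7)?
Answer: 253055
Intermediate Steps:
l(D) = 2*D
d = -5 (d = -9*(-1) - 2*7 = 9 - 1*14 = 9 - 14 = -5)
(d + 251)*(-256) - 1*(-316031) = (-5 + 251)*(-256) - 1*(-316031) = 246*(-256) + 316031 = -62976 + 316031 = 253055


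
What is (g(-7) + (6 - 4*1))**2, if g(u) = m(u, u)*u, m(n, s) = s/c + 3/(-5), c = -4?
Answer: 14641/400 ≈ 36.602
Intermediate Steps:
m(n, s) = -3/5 - s/4 (m(n, s) = s/(-4) + 3/(-5) = s*(-1/4) + 3*(-1/5) = -s/4 - 3/5 = -3/5 - s/4)
g(u) = u*(-3/5 - u/4) (g(u) = (-3/5 - u/4)*u = u*(-3/5 - u/4))
(g(-7) + (6 - 4*1))**2 = ((1/20)*(-7)*(-12 - 5*(-7)) + (6 - 4*1))**2 = ((1/20)*(-7)*(-12 + 35) + (6 - 4))**2 = ((1/20)*(-7)*23 + 2)**2 = (-161/20 + 2)**2 = (-121/20)**2 = 14641/400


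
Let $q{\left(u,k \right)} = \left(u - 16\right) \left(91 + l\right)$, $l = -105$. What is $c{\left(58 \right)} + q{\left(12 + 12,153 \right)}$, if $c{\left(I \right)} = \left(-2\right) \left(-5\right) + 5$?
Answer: $-97$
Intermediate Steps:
$c{\left(I \right)} = 15$ ($c{\left(I \right)} = 10 + 5 = 15$)
$q{\left(u,k \right)} = 224 - 14 u$ ($q{\left(u,k \right)} = \left(u - 16\right) \left(91 - 105\right) = \left(-16 + u\right) \left(-14\right) = 224 - 14 u$)
$c{\left(58 \right)} + q{\left(12 + 12,153 \right)} = 15 + \left(224 - 14 \left(12 + 12\right)\right) = 15 + \left(224 - 336\right) = 15 - 112 = -97$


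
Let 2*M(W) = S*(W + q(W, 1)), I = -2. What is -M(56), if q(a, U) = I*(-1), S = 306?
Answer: -8874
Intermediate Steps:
q(a, U) = 2 (q(a, U) = -2*(-1) = 2)
M(W) = 306 + 153*W (M(W) = (306*(W + 2))/2 = (306*(2 + W))/2 = (612 + 306*W)/2 = 306 + 153*W)
-M(56) = -(306 + 153*56) = -(306 + 8568) = -1*8874 = -8874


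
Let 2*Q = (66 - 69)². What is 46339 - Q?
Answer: 92669/2 ≈ 46335.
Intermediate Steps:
Q = 9/2 (Q = (66 - 69)²/2 = (½)*(-3)² = (½)*9 = 9/2 ≈ 4.5000)
46339 - Q = 46339 - 1*9/2 = 46339 - 9/2 = 92669/2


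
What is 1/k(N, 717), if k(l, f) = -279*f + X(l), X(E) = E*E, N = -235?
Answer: -1/144818 ≈ -6.9052e-6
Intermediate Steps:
X(E) = E**2
k(l, f) = l**2 - 279*f (k(l, f) = -279*f + l**2 = l**2 - 279*f)
1/k(N, 717) = 1/((-235)**2 - 279*717) = 1/(55225 - 200043) = 1/(-144818) = -1/144818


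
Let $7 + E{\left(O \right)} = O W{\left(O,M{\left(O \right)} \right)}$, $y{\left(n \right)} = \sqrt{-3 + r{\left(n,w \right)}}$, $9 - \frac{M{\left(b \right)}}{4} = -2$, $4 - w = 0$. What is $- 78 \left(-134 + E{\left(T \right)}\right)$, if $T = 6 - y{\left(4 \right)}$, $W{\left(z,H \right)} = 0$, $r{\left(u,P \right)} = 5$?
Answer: $10998$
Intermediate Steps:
$w = 4$ ($w = 4 - 0 = 4 + 0 = 4$)
$M{\left(b \right)} = 44$ ($M{\left(b \right)} = 36 - -8 = 36 + 8 = 44$)
$y{\left(n \right)} = \sqrt{2}$ ($y{\left(n \right)} = \sqrt{-3 + 5} = \sqrt{2}$)
$T = 6 - \sqrt{2} \approx 4.5858$
$E{\left(O \right)} = -7$ ($E{\left(O \right)} = -7 + O 0 = -7 + 0 = -7$)
$- 78 \left(-134 + E{\left(T \right)}\right) = - 78 \left(-134 - 7\right) = \left(-78\right) \left(-141\right) = 10998$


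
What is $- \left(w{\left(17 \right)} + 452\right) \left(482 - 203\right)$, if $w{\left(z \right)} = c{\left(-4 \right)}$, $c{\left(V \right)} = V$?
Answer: $-124992$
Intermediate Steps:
$w{\left(z \right)} = -4$
$- \left(w{\left(17 \right)} + 452\right) \left(482 - 203\right) = - \left(-4 + 452\right) \left(482 - 203\right) = - 448 \cdot 279 = \left(-1\right) 124992 = -124992$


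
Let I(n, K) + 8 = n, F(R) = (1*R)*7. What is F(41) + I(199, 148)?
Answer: 478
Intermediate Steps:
F(R) = 7*R (F(R) = R*7 = 7*R)
I(n, K) = -8 + n
F(41) + I(199, 148) = 7*41 + (-8 + 199) = 287 + 191 = 478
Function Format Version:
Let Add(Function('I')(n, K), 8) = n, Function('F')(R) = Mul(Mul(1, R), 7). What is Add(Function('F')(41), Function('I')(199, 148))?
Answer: 478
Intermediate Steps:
Function('F')(R) = Mul(7, R) (Function('F')(R) = Mul(R, 7) = Mul(7, R))
Function('I')(n, K) = Add(-8, n)
Add(Function('F')(41), Function('I')(199, 148)) = Add(Mul(7, 41), Add(-8, 199)) = Add(287, 191) = 478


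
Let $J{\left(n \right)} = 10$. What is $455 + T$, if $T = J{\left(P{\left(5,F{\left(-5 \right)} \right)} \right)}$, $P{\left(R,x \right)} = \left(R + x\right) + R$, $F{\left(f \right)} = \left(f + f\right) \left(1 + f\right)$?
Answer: $465$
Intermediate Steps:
$F{\left(f \right)} = 2 f \left(1 + f\right)$
$P{\left(R,x \right)} = x + 2 R$
$T = 10$
$455 + T = 455 + 10 = 465$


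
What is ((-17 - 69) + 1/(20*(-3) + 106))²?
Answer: 15642025/2116 ≈ 7392.3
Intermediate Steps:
((-17 - 69) + 1/(20*(-3) + 106))² = (-86 + 1/(-60 + 106))² = (-86 + 1/46)² = (-3955/46)² = 15642025/2116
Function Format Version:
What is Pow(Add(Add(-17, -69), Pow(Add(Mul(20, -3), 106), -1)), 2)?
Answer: Rational(15642025, 2116) ≈ 7392.3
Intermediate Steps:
Pow(Add(Add(-17, -69), Pow(Add(Mul(20, -3), 106), -1)), 2) = Pow(Add(-86, Pow(Add(-60, 106), -1)), 2) = Pow(Add(-86, Pow(46, -1)), 2) = Pow(Add(-86, Rational(1, 46)), 2) = Pow(Rational(-3955, 46), 2) = Rational(15642025, 2116)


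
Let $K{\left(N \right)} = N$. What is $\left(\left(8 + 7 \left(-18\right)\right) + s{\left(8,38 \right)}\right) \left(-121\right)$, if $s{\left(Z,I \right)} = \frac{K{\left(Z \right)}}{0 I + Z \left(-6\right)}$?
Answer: $\frac{85789}{6} \approx 14298.0$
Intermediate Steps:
$s{\left(Z,I \right)} = - \frac{1}{6}$ ($s{\left(Z,I \right)} = \frac{Z}{0 I + Z \left(-6\right)} = \frac{Z}{0 - 6 Z} = \frac{Z}{\left(-6\right) Z} = Z \left(- \frac{1}{6 Z}\right) = - \frac{1}{6}$)
$\left(\left(8 + 7 \left(-18\right)\right) + s{\left(8,38 \right)}\right) \left(-121\right) = \left(\left(8 + 7 \left(-18\right)\right) - \frac{1}{6}\right) \left(-121\right) = \left(\left(8 - 126\right) - \frac{1}{6}\right) \left(-121\right) = \left(-118 - \frac{1}{6}\right) \left(-121\right) = \left(- \frac{709}{6}\right) \left(-121\right) = \frac{85789}{6}$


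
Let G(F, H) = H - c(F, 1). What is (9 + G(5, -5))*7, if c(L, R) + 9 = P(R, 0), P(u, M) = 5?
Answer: 56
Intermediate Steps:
c(L, R) = -4 (c(L, R) = -9 + 5 = -4)
G(F, H) = 4 + H (G(F, H) = H - 1*(-4) = H + 4 = 4 + H)
(9 + G(5, -5))*7 = (9 + (4 - 5))*7 = (9 - 1)*7 = 8*7 = 56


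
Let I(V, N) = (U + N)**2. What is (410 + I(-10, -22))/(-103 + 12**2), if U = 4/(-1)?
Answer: 1086/41 ≈ 26.488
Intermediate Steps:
U = -4 (U = 4*(-1) = -4)
I(V, N) = (-4 + N)**2
(410 + I(-10, -22))/(-103 + 12**2) = (410 + (-4 - 22)**2)/(-103 + 12**2) = (410 + (-26)**2)/(-103 + 144) = (410 + 676)/41 = 1086*(1/41) = 1086/41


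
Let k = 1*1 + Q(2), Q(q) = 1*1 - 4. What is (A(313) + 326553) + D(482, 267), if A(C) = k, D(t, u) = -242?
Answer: 326309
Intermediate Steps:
Q(q) = -3 (Q(q) = 1 - 4 = -3)
k = -2 (k = 1*1 - 3 = 1 - 3 = -2)
A(C) = -2
(A(313) + 326553) + D(482, 267) = (-2 + 326553) - 242 = 326551 - 242 = 326309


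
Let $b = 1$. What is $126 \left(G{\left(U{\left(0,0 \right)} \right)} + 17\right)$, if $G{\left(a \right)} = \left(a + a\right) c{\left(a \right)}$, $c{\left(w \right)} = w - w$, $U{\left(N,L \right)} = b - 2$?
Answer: $2142$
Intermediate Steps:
$U{\left(N,L \right)} = -1$ ($U{\left(N,L \right)} = 1 - 2 = -1$)
$c{\left(w \right)} = 0$
$G{\left(a \right)} = 0$ ($G{\left(a \right)} = \left(a + a\right) 0 = 2 a 0 = 0$)
$126 \left(G{\left(U{\left(0,0 \right)} \right)} + 17\right) = 126 \left(0 + 17\right) = 126 \cdot 17 = 2142$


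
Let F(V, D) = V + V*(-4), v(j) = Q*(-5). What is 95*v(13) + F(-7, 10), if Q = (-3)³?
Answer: 12846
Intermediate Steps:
Q = -27
v(j) = 135 (v(j) = -27*(-5) = 135)
F(V, D) = -3*V (F(V, D) = V - 4*V = -3*V)
95*v(13) + F(-7, 10) = 95*135 - 3*(-7) = 12825 + 21 = 12846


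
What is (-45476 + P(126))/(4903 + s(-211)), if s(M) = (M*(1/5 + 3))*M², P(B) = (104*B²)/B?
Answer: 161860/150278381 ≈ 0.0010771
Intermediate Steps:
P(B) = 104*B
s(M) = 16*M³/5 (s(M) = (M*(⅕ + 3))*M² = (M*(16/5))*M² = (16*M/5)*M² = 16*M³/5)
(-45476 + P(126))/(4903 + s(-211)) = (-45476 + 104*126)/(4903 + (16/5)*(-211)³) = (-45476 + 13104)/(4903 + (16/5)*(-9393931)) = -32372/(4903 - 150302896/5) = -32372/(-150278381/5) = -32372*(-5/150278381) = 161860/150278381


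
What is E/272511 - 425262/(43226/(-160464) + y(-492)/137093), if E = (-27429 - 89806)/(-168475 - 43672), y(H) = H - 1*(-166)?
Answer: 20801615073681061645195103/13293054978119906769 ≈ 1.5648e+6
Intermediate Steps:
y(H) = 166 + H (y(H) = H + 166 = 166 + H)
E = 117235/212147 (E = -117235/(-212147) = -117235*(-1/212147) = 117235/212147 ≈ 0.55261)
E/272511 - 425262/(43226/(-160464) + y(-492)/137093) = (117235/212147)/272511 - 425262/(43226/(-160464) + (166 - 492)/137093) = (117235/212147)*(1/272511) - 425262/(43226*(-1/160464) - 326*1/137093) = 117235/57812391117 - 425262/(-21613/80232 - 326/137093) = 117235/57812391117 - 425262/(-2989146641/10999245576) = 117235/57812391117 - 425262*(-10999245576/2989146641) = 117235/57812391117 + 4677561172140912/2989146641 = 20801615073681061645195103/13293054978119906769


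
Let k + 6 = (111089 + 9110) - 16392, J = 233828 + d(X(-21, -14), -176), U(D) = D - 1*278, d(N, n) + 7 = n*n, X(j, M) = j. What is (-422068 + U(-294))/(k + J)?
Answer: -70440/61433 ≈ -1.1466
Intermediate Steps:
d(N, n) = -7 + n² (d(N, n) = -7 + n*n = -7 + n²)
U(D) = -278 + D (U(D) = D - 278 = -278 + D)
J = 264797 (J = 233828 + (-7 + (-176)²) = 233828 + (-7 + 30976) = 233828 + 30969 = 264797)
k = 103801 (k = -6 + ((111089 + 9110) - 16392) = -6 + (120199 - 16392) = -6 + 103807 = 103801)
(-422068 + U(-294))/(k + J) = (-422068 + (-278 - 294))/(103801 + 264797) = (-422068 - 572)/368598 = -422640*1/368598 = -70440/61433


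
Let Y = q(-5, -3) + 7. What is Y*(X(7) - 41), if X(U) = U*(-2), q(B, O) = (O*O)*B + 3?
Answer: 1925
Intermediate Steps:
q(B, O) = 3 + B*O² (q(B, O) = O²*B + 3 = B*O² + 3 = 3 + B*O²)
X(U) = -2*U
Y = -35 (Y = (3 - 5*(-3)²) + 7 = (3 - 5*9) + 7 = (3 - 45) + 7 = -42 + 7 = -35)
Y*(X(7) - 41) = -35*(-2*7 - 41) = -35*(-14 - 41) = -35*(-55) = 1925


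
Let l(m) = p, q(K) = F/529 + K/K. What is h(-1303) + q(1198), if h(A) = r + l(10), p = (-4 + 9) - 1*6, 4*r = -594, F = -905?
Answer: -158923/1058 ≈ -150.21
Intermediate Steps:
r = -297/2 (r = (¼)*(-594) = -297/2 ≈ -148.50)
q(K) = -376/529 (q(K) = -905/529 + K/K = -905*1/529 + 1 = -905/529 + 1 = -376/529)
p = -1 (p = 5 - 6 = -1)
l(m) = -1
h(A) = -299/2 (h(A) = -297/2 - 1 = -299/2)
h(-1303) + q(1198) = -299/2 - 376/529 = -158923/1058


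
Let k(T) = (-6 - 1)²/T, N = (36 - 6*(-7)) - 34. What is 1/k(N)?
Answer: 44/49 ≈ 0.89796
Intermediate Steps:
N = 44 (N = (36 + 42) - 34 = 78 - 34 = 44)
k(T) = 49/T (k(T) = (-7)²/T = 49/T)
1/k(N) = 1/(49/44) = 44/49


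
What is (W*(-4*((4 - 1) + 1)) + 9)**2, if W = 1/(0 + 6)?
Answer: 361/9 ≈ 40.111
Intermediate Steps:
W = 1/6 ≈ 0.16667
(W*(-4*((4 - 1) + 1)) + 9)**2 = ((-4*((4 - 1) + 1))/6 + 9)**2 = ((-4*(3 + 1))/6 + 9)**2 = ((-4*4)/6 + 9)**2 = ((1/6)*(-16) + 9)**2 = (-8/3 + 9)**2 = (19/3)**2 = 361/9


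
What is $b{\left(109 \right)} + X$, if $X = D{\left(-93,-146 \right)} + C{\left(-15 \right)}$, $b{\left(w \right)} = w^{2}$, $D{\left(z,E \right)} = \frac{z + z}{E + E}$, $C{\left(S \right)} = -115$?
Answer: $\frac{1717929}{146} \approx 11767.0$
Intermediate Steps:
$D{\left(z,E \right)} = \frac{z}{E}$ ($D{\left(z,E \right)} = \frac{2 z}{2 E} = 2 z \frac{1}{2 E} = \frac{z}{E}$)
$X = - \frac{16697}{146}$ ($X = - \frac{93}{-146} - 115 = \left(-93\right) \left(- \frac{1}{146}\right) - 115 = \frac{93}{146} - 115 = - \frac{16697}{146} \approx -114.36$)
$b{\left(109 \right)} + X = 109^{2} - \frac{16697}{146} = 11881 - \frac{16697}{146} = \frac{1717929}{146}$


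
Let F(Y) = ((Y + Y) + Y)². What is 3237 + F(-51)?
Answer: 26646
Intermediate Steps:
F(Y) = 9*Y² (F(Y) = (2*Y + Y)² = (3*Y)² = 9*Y²)
3237 + F(-51) = 3237 + 9*(-51)² = 3237 + 9*2601 = 3237 + 23409 = 26646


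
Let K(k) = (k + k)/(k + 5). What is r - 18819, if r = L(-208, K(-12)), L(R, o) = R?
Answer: -19027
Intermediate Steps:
K(k) = 2*k/(5 + k) (K(k) = (2*k)/(5 + k) = 2*k/(5 + k))
r = -208
r - 18819 = -208 - 18819 = -19027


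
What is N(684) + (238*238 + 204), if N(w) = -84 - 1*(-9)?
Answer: 56773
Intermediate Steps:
N(w) = -75 (N(w) = -84 + 9 = -75)
N(684) + (238*238 + 204) = -75 + (238*238 + 204) = -75 + (56644 + 204) = -75 + 56848 = 56773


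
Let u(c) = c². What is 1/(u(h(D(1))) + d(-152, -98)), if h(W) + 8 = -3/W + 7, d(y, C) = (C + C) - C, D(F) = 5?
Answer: -25/2386 ≈ -0.010478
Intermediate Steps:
d(y, C) = C (d(y, C) = 2*C - C = C)
h(W) = -1 - 3/W (h(W) = -8 + (-3/W + 7) = -8 + (7 - 3/W) = -1 - 3/W)
1/(u(h(D(1))) + d(-152, -98)) = 1/(((-3 - 1*5)/5)² - 98) = 1/(((-3 - 5)/5)² - 98) = 1/(((⅕)*(-8))² - 98) = 1/((-8/5)² - 98) = 1/(64/25 - 98) = 1/(-2386/25) = -25/2386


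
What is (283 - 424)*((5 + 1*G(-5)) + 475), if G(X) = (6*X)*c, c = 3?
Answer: -54990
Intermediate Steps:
G(X) = 18*X (G(X) = (6*X)*3 = 18*X)
(283 - 424)*((5 + 1*G(-5)) + 475) = (283 - 424)*((5 + 1*(18*(-5))) + 475) = -141*((5 + 1*(-90)) + 475) = -141*((5 - 90) + 475) = -141*(-85 + 475) = -141*390 = -54990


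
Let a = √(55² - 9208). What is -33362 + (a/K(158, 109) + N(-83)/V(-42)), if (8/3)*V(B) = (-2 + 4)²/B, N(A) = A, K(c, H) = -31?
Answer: -31038 - 3*I*√687/31 ≈ -31038.0 - 2.5365*I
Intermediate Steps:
a = 3*I*√687 (a = √(3025 - 9208) = √(-6183) = 3*I*√687 ≈ 78.632*I)
V(B) = 3/(2*B) (V(B) = 3*((-2 + 4)²/B)/8 = 3*(2²/B)/8 = 3*(4/B)/8 = 3/(2*B))
-33362 + (a/K(158, 109) + N(-83)/V(-42)) = -33362 + ((3*I*√687)/(-31) - 83/((3/2)/(-42))) = -33362 + ((3*I*√687)*(-1/31) - 83/((3/2)*(-1/42))) = -33362 + (-3*I*√687/31 - 83/(-1/28)) = -33362 + (-3*I*√687/31 - 83*(-28)) = -33362 + (-3*I*√687/31 + 2324) = -33362 + (2324 - 3*I*√687/31) = -31038 - 3*I*√687/31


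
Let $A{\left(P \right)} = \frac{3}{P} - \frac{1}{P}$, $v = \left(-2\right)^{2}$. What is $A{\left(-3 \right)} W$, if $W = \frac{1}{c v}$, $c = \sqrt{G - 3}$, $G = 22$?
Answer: $- \frac{\sqrt{19}}{114} \approx -0.038236$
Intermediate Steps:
$c = \sqrt{19}$ ($c = \sqrt{22 - 3} = \sqrt{19} \approx 4.3589$)
$v = 4$
$A{\left(P \right)} = \frac{2}{P}$
$W = \frac{\sqrt{19}}{76}$ ($W = \frac{1}{\sqrt{19} \cdot 4} = \frac{1}{4 \sqrt{19}} = \frac{\sqrt{19}}{76} \approx 0.057354$)
$A{\left(-3 \right)} W = \frac{2}{-3} \frac{\sqrt{19}}{76} = 2 \left(- \frac{1}{3}\right) \frac{\sqrt{19}}{76} = - \frac{2 \frac{\sqrt{19}}{76}}{3} = - \frac{\sqrt{19}}{114}$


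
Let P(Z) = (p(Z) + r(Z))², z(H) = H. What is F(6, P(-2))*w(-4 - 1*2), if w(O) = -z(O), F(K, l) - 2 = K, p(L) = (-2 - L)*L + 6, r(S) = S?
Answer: 48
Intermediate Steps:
p(L) = 6 + L*(-2 - L) (p(L) = L*(-2 - L) + 6 = 6 + L*(-2 - L))
P(Z) = (6 - Z - Z²)² (P(Z) = ((6 - Z² - 2*Z) + Z)² = (6 - Z - Z²)²)
F(K, l) = 2 + K
w(O) = -O
F(6, P(-2))*w(-4 - 1*2) = (2 + 6)*(-(-4 - 1*2)) = 8*(-(-4 - 2)) = 8*(-1*(-6)) = 8*6 = 48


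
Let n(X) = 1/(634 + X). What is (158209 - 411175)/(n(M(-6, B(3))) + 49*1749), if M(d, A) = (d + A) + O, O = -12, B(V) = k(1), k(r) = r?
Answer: -78040011/26438759 ≈ -2.9517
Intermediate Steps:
B(V) = 1
M(d, A) = -12 + A + d (M(d, A) = (d + A) - 12 = (A + d) - 12 = -12 + A + d)
(158209 - 411175)/(n(M(-6, B(3))) + 49*1749) = (158209 - 411175)/(1/(634 + (-12 + 1 - 6)) + 49*1749) = -252966/(1/(634 - 17) + 85701) = -252966/(1/617 + 85701) = -252966/52877518/617 = -252966*617/52877518 = -78040011/26438759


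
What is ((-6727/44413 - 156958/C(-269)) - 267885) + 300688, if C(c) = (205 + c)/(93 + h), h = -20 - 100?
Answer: -47488238145/1421216 ≈ -33414.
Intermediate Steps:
h = -120
C(c) = -205/27 - c/27 (C(c) = (205 + c)/(93 - 120) = (205 + c)/(-27) = (205 + c)*(-1/27) = -205/27 - c/27)
((-6727/44413 - 156958/C(-269)) - 267885) + 300688 = ((-6727/44413 - 156958/(-205/27 - 1/27*(-269))) - 267885) + 300688 = ((-6727*1/44413 - 156958/(-205/27 + 269/27)) - 267885) + 300688 = ((-6727/44413 - 156958/64/27) - 267885) + 300688 = ((-6727/44413 - 156958*27/64) - 267885) + 300688 = ((-6727/44413 - 2118933/32) - 267885) + 300688 = (-94108386593/1421216 - 267885) + 300688 = -474830834753/1421216 + 300688 = -47488238145/1421216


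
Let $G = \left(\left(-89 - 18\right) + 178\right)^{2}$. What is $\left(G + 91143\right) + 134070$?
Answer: $230254$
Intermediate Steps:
$G = 5041$ ($G = \left(\left(-89 - 18\right) + 178\right)^{2} = \left(-107 + 178\right)^{2} = 71^{2} = 5041$)
$\left(G + 91143\right) + 134070 = \left(5041 + 91143\right) + 134070 = 96184 + 134070 = 230254$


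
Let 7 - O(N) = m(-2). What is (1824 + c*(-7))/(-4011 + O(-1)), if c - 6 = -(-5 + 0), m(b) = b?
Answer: -1747/4002 ≈ -0.43653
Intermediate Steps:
O(N) = 9 (O(N) = 7 - 1*(-2) = 7 + 2 = 9)
c = 11 (c = 6 - (-5 + 0) = 6 - 1*(-5) = 6 + 5 = 11)
(1824 + c*(-7))/(-4011 + O(-1)) = (1824 + 11*(-7))/(-4011 + 9) = (1824 - 77)/(-4002) = 1747*(-1/4002) = -1747/4002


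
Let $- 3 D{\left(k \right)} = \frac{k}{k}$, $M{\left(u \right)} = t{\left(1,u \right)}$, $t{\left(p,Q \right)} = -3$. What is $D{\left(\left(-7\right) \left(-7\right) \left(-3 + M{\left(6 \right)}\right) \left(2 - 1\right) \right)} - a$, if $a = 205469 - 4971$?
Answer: $- \frac{601495}{3} \approx -2.005 \cdot 10^{5}$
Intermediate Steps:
$M{\left(u \right)} = -3$
$D{\left(k \right)} = - \frac{1}{3}$ ($D{\left(k \right)} = - \frac{k \frac{1}{k}}{3} = \left(- \frac{1}{3}\right) 1 = - \frac{1}{3}$)
$a = 200498$ ($a = 205469 - 4971 = 200498$)
$D{\left(\left(-7\right) \left(-7\right) \left(-3 + M{\left(6 \right)}\right) \left(2 - 1\right) \right)} - a = - \frac{1}{3} - 200498 = - \frac{601495}{3}$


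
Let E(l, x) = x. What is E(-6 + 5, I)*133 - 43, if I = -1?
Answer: -176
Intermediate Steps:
E(-6 + 5, I)*133 - 43 = -1*133 - 43 = -133 - 43 = -176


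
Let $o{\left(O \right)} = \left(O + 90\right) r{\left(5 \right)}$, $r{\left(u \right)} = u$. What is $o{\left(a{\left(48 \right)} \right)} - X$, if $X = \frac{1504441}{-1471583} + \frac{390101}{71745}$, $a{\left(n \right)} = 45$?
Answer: $\frac{70799507695787}{105578722335} \approx 670.58$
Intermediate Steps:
$X = \frac{466129880338}{105578722335}$ ($X = 1504441 \left(- \frac{1}{1471583}\right) + 390101 \cdot \frac{1}{71745} = - \frac{1504441}{1471583} + \frac{390101}{71745} = \frac{466129880338}{105578722335} \approx 4.415$)
$o{\left(O \right)} = 450 + 5 O$ ($o{\left(O \right)} = \left(O + 90\right) 5 = \left(90 + O\right) 5 = 450 + 5 O$)
$o{\left(a{\left(48 \right)} \right)} - X = \left(450 + 5 \cdot 45\right) - \frac{466129880338}{105578722335} = \left(450 + 225\right) - \frac{466129880338}{105578722335} = 675 - \frac{466129880338}{105578722335} = \frac{70799507695787}{105578722335}$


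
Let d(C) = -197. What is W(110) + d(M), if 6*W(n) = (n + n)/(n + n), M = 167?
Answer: -1181/6 ≈ -196.83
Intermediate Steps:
W(n) = ⅙ (W(n) = ((n + n)/(n + n))/6 = ((2*n)/((2*n)))/6 = ((2*n)*(1/(2*n)))/6 = (⅙)*1 = ⅙)
W(110) + d(M) = ⅙ - 197 = -1181/6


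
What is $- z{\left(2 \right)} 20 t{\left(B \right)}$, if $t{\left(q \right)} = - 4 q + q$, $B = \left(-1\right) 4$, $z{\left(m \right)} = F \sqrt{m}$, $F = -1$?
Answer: $240 \sqrt{2} \approx 339.41$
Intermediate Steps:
$z{\left(m \right)} = - \sqrt{m}$
$B = -4$
$t{\left(q \right)} = - 3 q$
$- z{\left(2 \right)} 20 t{\left(B \right)} = - \left(-1\right) \sqrt{2} \cdot 20 \left(\left(-3\right) \left(-4\right)\right) = \sqrt{2} \cdot 20 \cdot 12 = 20 \sqrt{2} \cdot 12 = 240 \sqrt{2}$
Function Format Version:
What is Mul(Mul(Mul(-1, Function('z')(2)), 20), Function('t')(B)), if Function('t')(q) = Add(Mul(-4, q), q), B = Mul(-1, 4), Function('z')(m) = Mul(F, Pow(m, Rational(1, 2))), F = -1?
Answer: Mul(240, Pow(2, Rational(1, 2))) ≈ 339.41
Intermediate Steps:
Function('z')(m) = Mul(-1, Pow(m, Rational(1, 2)))
B = -4
Function('t')(q) = Mul(-3, q)
Mul(Mul(Mul(-1, Function('z')(2)), 20), Function('t')(B)) = Mul(Mul(Mul(-1, Mul(-1, Pow(2, Rational(1, 2)))), 20), Mul(-3, -4)) = Mul(Mul(Pow(2, Rational(1, 2)), 20), 12) = Mul(Mul(20, Pow(2, Rational(1, 2))), 12) = Mul(240, Pow(2, Rational(1, 2)))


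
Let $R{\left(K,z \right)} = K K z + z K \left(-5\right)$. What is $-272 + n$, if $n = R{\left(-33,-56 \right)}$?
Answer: $-70496$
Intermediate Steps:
$R{\left(K,z \right)} = z K^{2} - 5 K z$ ($R{\left(K,z \right)} = K^{2} z + K z \left(-5\right) = z K^{2} - 5 K z$)
$n = -70224$ ($n = \left(-33\right) \left(-56\right) \left(-5 - 33\right) = \left(-33\right) \left(-56\right) \left(-38\right) = -70224$)
$-272 + n = -272 - 70224 = -70496$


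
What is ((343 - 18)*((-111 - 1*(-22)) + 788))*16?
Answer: 3634800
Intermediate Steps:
((343 - 18)*((-111 - 1*(-22)) + 788))*16 = (325*((-111 + 22) + 788))*16 = (325*(-89 + 788))*16 = (325*699)*16 = 227175*16 = 3634800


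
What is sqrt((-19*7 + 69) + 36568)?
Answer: 78*sqrt(6) ≈ 191.06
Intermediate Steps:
sqrt((-19*7 + 69) + 36568) = sqrt((-133 + 69) + 36568) = sqrt(-64 + 36568) = sqrt(36504) = 78*sqrt(6)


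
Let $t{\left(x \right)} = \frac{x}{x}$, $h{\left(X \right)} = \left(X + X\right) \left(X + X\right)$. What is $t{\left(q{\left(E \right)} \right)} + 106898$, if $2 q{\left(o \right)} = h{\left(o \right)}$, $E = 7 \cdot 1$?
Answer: $106899$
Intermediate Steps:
$h{\left(X \right)} = 4 X^{2}$ ($h{\left(X \right)} = 2 X 2 X = 4 X^{2}$)
$E = 7$
$q{\left(o \right)} = 2 o^{2}$ ($q{\left(o \right)} = \frac{4 o^{2}}{2} = 2 o^{2}$)
$t{\left(x \right)} = 1$
$t{\left(q{\left(E \right)} \right)} + 106898 = 1 + 106898 = 106899$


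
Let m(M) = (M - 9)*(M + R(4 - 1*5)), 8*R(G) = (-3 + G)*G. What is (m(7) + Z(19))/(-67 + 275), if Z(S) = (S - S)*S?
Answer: -15/208 ≈ -0.072115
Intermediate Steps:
Z(S) = 0 (Z(S) = 0*S = 0)
R(G) = G*(-3 + G)/8 (R(G) = ((-3 + G)*G)/8 = (G*(-3 + G))/8 = G*(-3 + G)/8)
m(M) = (1/2 + M)*(-9 + M) (m(M) = (M - 9)*(M + (4 - 1*5)*(-3 + (4 - 1*5))/8) = (-9 + M)*(M + (4 - 5)*(-3 + (4 - 5))/8) = (-9 + M)*(M + (1/8)*(-1)*(-3 - 1)) = (-9 + M)*(M + (1/8)*(-1)*(-4)) = (-9 + M)*(M + 1/2) = (-9 + M)*(1/2 + M) = (1/2 + M)*(-9 + M))
(m(7) + Z(19))/(-67 + 275) = ((-9/2 + 7**2 - 17/2*7) + 0)/(-67 + 275) = ((-9/2 + 49 - 119/2) + 0)/208 = (-15 + 0)*(1/208) = -15*1/208 = -15/208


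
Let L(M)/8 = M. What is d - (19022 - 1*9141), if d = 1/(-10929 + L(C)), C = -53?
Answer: -112178994/11353 ≈ -9881.0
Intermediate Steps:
L(M) = 8*M
d = -1/11353 (d = 1/(-10929 + 8*(-53)) = 1/(-10929 - 424) = 1/(-11353) = -1/11353 ≈ -8.8082e-5)
d - (19022 - 1*9141) = -1/11353 - (19022 - 1*9141) = -1/11353 - (19022 - 9141) = -1/11353 - 1*9881 = -1/11353 - 9881 = -112178994/11353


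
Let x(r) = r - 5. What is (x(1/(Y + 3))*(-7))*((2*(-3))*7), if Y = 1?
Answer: -2793/2 ≈ -1396.5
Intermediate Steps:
x(r) = -5 + r
(x(1/(Y + 3))*(-7))*((2*(-3))*7) = ((-5 + 1/(1 + 3))*(-7))*((2*(-3))*7) = ((-5 + 1/4)*(-7))*(-6*7) = ((-5 + ¼)*(-7))*(-42) = -19/4*(-7)*(-42) = (133/4)*(-42) = -2793/2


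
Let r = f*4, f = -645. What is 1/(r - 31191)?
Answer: -1/33771 ≈ -2.9611e-5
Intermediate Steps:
r = -2580 (r = -645*4 = -2580)
1/(r - 31191) = 1/(-2580 - 31191) = 1/(-33771) = -1/33771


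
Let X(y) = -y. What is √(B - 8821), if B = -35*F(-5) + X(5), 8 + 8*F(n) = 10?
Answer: I*√35339/2 ≈ 93.993*I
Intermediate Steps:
F(n) = ¼ (F(n) = -1 + (⅛)*10 = -1 + 5/4 = ¼)
B = -55/4 (B = -35*¼ - 1*5 = -35/4 - 5 = -55/4 ≈ -13.750)
√(B - 8821) = √(-55/4 - 8821) = √(-35339/4) = I*√35339/2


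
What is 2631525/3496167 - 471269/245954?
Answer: -333467008691/286632086106 ≈ -1.1634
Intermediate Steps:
2631525/3496167 - 471269/245954 = 2631525*(1/3496167) - 471269*1/245954 = 877175/1165389 - 471269/245954 = -333467008691/286632086106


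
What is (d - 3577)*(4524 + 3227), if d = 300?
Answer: -25400027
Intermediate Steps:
(d - 3577)*(4524 + 3227) = (300 - 3577)*(4524 + 3227) = -3277*7751 = -25400027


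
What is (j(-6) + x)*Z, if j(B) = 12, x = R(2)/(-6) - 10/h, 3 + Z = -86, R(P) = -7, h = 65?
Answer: -90335/78 ≈ -1158.1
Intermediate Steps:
Z = -89 (Z = -3 - 86 = -89)
x = 79/78 (x = -7/(-6) - 10/65 = -7*(-⅙) - 10*1/65 = 7/6 - 2/13 = 79/78 ≈ 1.0128)
(j(-6) + x)*Z = (12 + 79/78)*(-89) = (1015/78)*(-89) = -90335/78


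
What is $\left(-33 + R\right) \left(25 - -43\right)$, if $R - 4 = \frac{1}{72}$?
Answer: $- \frac{35479}{18} \approx -1971.1$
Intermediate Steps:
$R = \frac{289}{72}$ ($R = 4 + \frac{1}{72} = \frac{289}{72} \approx 4.0139$)
$\left(-33 + R\right) \left(25 - -43\right) = \left(-33 + \frac{289}{72}\right) \left(25 - -43\right) = - \frac{2087 \left(25 + 43\right)}{72} = \left(- \frac{2087}{72}\right) 68 = - \frac{35479}{18}$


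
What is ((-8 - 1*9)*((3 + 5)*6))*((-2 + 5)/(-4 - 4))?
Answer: 306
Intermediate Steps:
((-8 - 1*9)*((3 + 5)*6))*((-2 + 5)/(-4 - 4)) = ((-8 - 9)*(8*6))*(3/(-8)) = (-17*48)*(3*(-⅛)) = -816*(-3/8) = 306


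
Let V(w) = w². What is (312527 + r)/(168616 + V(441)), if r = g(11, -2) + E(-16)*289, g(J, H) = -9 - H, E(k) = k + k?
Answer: 303272/363097 ≈ 0.83524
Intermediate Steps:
E(k) = 2*k
r = -9255 (r = (-9 - 1*(-2)) + (2*(-16))*289 = (-9 + 2) - 32*289 = -7 - 9248 = -9255)
(312527 + r)/(168616 + V(441)) = (312527 - 9255)/(168616 + 441²) = 303272/(168616 + 194481) = 303272/363097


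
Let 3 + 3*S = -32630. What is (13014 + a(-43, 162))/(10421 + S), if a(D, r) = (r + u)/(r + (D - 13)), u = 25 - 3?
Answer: -1034751/36305 ≈ -28.502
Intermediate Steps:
u = 22
S = -32633/3 (S = -1 + (1/3)*(-32630) = -1 - 32630/3 = -32633/3 ≈ -10878.)
a(D, r) = (22 + r)/(-13 + D + r) (a(D, r) = (r + 22)/(r + (D - 13)) = (22 + r)/(r + (-13 + D)) = (22 + r)/(-13 + D + r))
(13014 + a(-43, 162))/(10421 + S) = (13014 + (22 + 162)/(-13 - 43 + 162))/(10421 - 32633/3) = (13014 + 184/106)/(-1370/3) = (13014 + (1/106)*184)*(-3/1370) = (13014 + 92/53)*(-3/1370) = (689834/53)*(-3/1370) = -1034751/36305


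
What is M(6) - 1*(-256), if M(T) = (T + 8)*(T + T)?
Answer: 424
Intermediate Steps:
M(T) = 2*T*(8 + T) (M(T) = (8 + T)*(2*T) = 2*T*(8 + T))
M(6) - 1*(-256) = 2*6*(8 + 6) - 1*(-256) = 2*6*14 + 256 = 168 + 256 = 424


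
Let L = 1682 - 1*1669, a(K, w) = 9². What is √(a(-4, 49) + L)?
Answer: √94 ≈ 9.6954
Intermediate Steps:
a(K, w) = 81
L = 13 (L = 1682 - 1669 = 13)
√(a(-4, 49) + L) = √(81 + 13) = √94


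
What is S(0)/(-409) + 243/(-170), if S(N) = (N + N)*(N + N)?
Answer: -243/170 ≈ -1.4294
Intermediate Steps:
S(N) = 4*N² (S(N) = (2*N)*(2*N) = 4*N²)
S(0)/(-409) + 243/(-170) = (4*0²)/(-409) + 243/(-170) = (4*0)*(-1/409) + 243*(-1/170) = 0*(-1/409) - 243/170 = 0 - 243/170 = -243/170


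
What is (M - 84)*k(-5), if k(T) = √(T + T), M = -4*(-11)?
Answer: -40*I*√10 ≈ -126.49*I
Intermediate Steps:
M = 44
k(T) = √2*√T (k(T) = √(2*T) = √2*√T)
(M - 84)*k(-5) = (44 - 84)*(√2*√(-5)) = -40*√2*I*√5 = -40*I*√10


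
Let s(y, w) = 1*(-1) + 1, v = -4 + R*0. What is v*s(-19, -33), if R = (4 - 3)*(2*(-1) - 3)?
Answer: 0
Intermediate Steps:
R = -5 (R = 1*(-2 - 3) = 1*(-5) = -5)
v = -4 (v = -4 - 5*0 = -4 + 0 = -4)
s(y, w) = 0 (s(y, w) = -1 + 1 = 0)
v*s(-19, -33) = -4*0 = 0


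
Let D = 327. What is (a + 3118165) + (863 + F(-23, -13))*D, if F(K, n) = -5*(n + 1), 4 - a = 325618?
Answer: 3094372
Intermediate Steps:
a = -325614 (a = 4 - 1*325618 = 4 - 325618 = -325614)
F(K, n) = -5 - 5*n (F(K, n) = -5*(1 + n) = -5 - 5*n)
(a + 3118165) + (863 + F(-23, -13))*D = (-325614 + 3118165) + (863 + (-5 - 5*(-13)))*327 = 2792551 + (863 + (-5 + 65))*327 = 2792551 + (863 + 60)*327 = 2792551 + 923*327 = 2792551 + 301821 = 3094372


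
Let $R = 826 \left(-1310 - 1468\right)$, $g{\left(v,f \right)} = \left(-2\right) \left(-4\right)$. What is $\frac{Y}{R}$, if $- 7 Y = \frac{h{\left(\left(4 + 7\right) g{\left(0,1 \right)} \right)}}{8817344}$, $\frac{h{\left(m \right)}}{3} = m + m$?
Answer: $\frac{11}{2950576479088} \approx 3.7281 \cdot 10^{-12}$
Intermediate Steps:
$g{\left(v,f \right)} = 8$
$R = -2294628$ ($R = 826 \left(-2778\right) = -2294628$)
$h{\left(m \right)} = 6 m$ ($h{\left(m \right)} = 3 \left(m + m\right) = 3 \cdot 2 m = 6 m$)
$Y = - \frac{33}{3857588}$ ($Y = - \frac{6 \left(4 + 7\right) 8 \cdot \frac{1}{8817344}}{7} = - \frac{6 \cdot 11 \cdot 8 \cdot \frac{1}{8817344}}{7} = - \frac{6 \cdot 88 \cdot \frac{1}{8817344}}{7} = - \frac{528 \cdot \frac{1}{8817344}}{7} = \left(- \frac{1}{7}\right) \frac{33}{551084} = - \frac{33}{3857588} \approx -8.5546 \cdot 10^{-6}$)
$\frac{Y}{R} = - \frac{33}{3857588 \left(-2294628\right)} = \left(- \frac{33}{3857588}\right) \left(- \frac{1}{2294628}\right) = \frac{11}{2950576479088}$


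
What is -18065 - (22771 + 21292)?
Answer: -62128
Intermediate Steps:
-18065 - (22771 + 21292) = -18065 - 1*44063 = -18065 - 44063 = -62128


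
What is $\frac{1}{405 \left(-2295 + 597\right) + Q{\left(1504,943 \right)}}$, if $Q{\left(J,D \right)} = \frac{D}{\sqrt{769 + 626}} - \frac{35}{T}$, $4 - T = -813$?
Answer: $- \frac{640340626911975}{440355872559505163114} - \frac{1888326381 \sqrt{155}}{440355872559505163114} \approx -1.4542 \cdot 10^{-6}$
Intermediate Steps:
$T = 817$ ($T = 4 - -813 = 4 + 813 = 817$)
$Q{\left(J,D \right)} = - \frac{35}{817} + \frac{D \sqrt{155}}{465}$ ($Q{\left(J,D \right)} = \frac{D}{\sqrt{769 + 626}} - \frac{35}{817} = \frac{D}{\sqrt{1395}} - \frac{35}{817} = \frac{D}{3 \sqrt{155}} - \frac{35}{817} = D \frac{\sqrt{155}}{465} - \frac{35}{817} = \frac{D \sqrt{155}}{465} - \frac{35}{817} = - \frac{35}{817} + \frac{D \sqrt{155}}{465}$)
$\frac{1}{405 \left(-2295 + 597\right) + Q{\left(1504,943 \right)}} = \frac{1}{405 \left(-2295 + 597\right) - \left(\frac{35}{817} - \frac{943 \sqrt{155}}{465}\right)} = \frac{1}{405 \left(-1698\right) - \left(\frac{35}{817} - \frac{943 \sqrt{155}}{465}\right)} = \frac{1}{-687690 - \left(\frac{35}{817} - \frac{943 \sqrt{155}}{465}\right)} = \frac{1}{- \frac{561842765}{817} + \frac{943 \sqrt{155}}{465}}$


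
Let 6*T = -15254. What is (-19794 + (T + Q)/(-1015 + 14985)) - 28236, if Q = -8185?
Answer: -1006484741/20955 ≈ -48031.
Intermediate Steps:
T = -7627/3 (T = (1/6)*(-15254) = -7627/3 ≈ -2542.3)
(-19794 + (T + Q)/(-1015 + 14985)) - 28236 = (-19794 + (-7627/3 - 8185)/(-1015 + 14985)) - 28236 = (-19794 - 32182/3/13970) - 28236 = (-19794 - 32182/3*1/13970) - 28236 = (-19794 - 16091/20955) - 28236 = -414799361/20955 - 28236 = -1006484741/20955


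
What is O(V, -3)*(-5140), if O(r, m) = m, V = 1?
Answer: 15420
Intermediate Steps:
O(V, -3)*(-5140) = -3*(-5140) = 15420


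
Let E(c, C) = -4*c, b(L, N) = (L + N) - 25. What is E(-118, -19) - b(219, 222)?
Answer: 56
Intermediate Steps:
b(L, N) = -25 + L + N
E(-118, -19) - b(219, 222) = -4*(-118) - (-25 + 219 + 222) = 472 - 1*416 = 472 - 416 = 56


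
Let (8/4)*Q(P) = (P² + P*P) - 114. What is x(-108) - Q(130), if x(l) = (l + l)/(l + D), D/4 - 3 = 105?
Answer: -50531/3 ≈ -16844.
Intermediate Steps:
D = 432 (D = 12 + 4*105 = 12 + 420 = 432)
Q(P) = -57 + P² (Q(P) = ((P² + P*P) - 114)/2 = ((P² + P²) - 114)/2 = (2*P² - 114)/2 = (-114 + 2*P²)/2 = -57 + P²)
x(l) = 2*l/(432 + l) (x(l) = (l + l)/(l + 432) = (2*l)/(432 + l) = 2*l/(432 + l))
x(-108) - Q(130) = 2*(-108)/(432 - 108) - (-57 + 130²) = 2*(-108)/324 - (-57 + 16900) = 2*(-108)*(1/324) - 1*16843 = -⅔ - 16843 = -50531/3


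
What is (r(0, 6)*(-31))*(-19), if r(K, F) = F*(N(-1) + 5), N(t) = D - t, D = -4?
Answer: 7068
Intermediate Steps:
N(t) = -4 - t
r(K, F) = 2*F (r(K, F) = F*((-4 - 1*(-1)) + 5) = F*((-4 + 1) + 5) = F*(-3 + 5) = F*2 = 2*F)
(r(0, 6)*(-31))*(-19) = ((2*6)*(-31))*(-19) = (12*(-31))*(-19) = -372*(-19) = 7068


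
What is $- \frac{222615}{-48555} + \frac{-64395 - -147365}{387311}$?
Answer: $\frac{2005552147}{417908569} \approx 4.799$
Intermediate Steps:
$- \frac{222615}{-48555} + \frac{-64395 - -147365}{387311} = \left(-222615\right) \left(- \frac{1}{48555}\right) + \left(-64395 + 147365\right) \frac{1}{387311} = \frac{4947}{1079} + 82970 \cdot \frac{1}{387311} = \frac{4947}{1079} + \frac{82970}{387311} = \frac{2005552147}{417908569}$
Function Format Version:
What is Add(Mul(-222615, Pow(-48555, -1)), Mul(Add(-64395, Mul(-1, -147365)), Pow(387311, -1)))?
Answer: Rational(2005552147, 417908569) ≈ 4.7990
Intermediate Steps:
Add(Mul(-222615, Pow(-48555, -1)), Mul(Add(-64395, Mul(-1, -147365)), Pow(387311, -1))) = Add(Mul(-222615, Rational(-1, 48555)), Mul(Add(-64395, 147365), Rational(1, 387311))) = Add(Rational(4947, 1079), Mul(82970, Rational(1, 387311))) = Add(Rational(4947, 1079), Rational(82970, 387311)) = Rational(2005552147, 417908569)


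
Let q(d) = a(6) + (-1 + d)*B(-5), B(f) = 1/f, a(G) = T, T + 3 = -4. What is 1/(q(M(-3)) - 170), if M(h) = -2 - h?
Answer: -1/177 ≈ -0.0056497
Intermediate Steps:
T = -7 (T = -3 - 4 = -7)
a(G) = -7
q(d) = -34/5 - d/5 (q(d) = -7 + (-1 + d)/(-5) = -7 + (-1 + d)*(-⅕) = -7 + (⅕ - d/5) = -34/5 - d/5)
1/(q(M(-3)) - 170) = 1/((-34/5 - (-2 - 1*(-3))/5) - 170) = 1/((-34/5 - (-2 + 3)/5) - 170) = 1/((-34/5 - ⅕*1) - 170) = 1/((-34/5 - ⅕) - 170) = 1/(-7 - 170) = 1/(-177) = -1/177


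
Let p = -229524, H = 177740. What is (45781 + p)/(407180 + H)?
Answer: -26249/83560 ≈ -0.31413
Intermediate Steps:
(45781 + p)/(407180 + H) = (45781 - 229524)/(407180 + 177740) = -183743/584920 = -183743*1/584920 = -26249/83560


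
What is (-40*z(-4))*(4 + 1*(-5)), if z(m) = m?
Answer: -160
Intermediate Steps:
(-40*z(-4))*(4 + 1*(-5)) = (-40*(-4))*(4 + 1*(-5)) = 160*(4 - 5) = 160*(-1) = -160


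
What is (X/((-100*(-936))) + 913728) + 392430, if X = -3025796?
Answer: 30563340751/23400 ≈ 1.3061e+6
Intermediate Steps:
(X/((-100*(-936))) + 913728) + 392430 = (-3025796/((-100*(-936))) + 913728) + 392430 = (-3025796/93600 + 913728) + 392430 = (-3025796*1/93600 + 913728) + 392430 = (-756449/23400 + 913728) + 392430 = 21380478751/23400 + 392430 = 30563340751/23400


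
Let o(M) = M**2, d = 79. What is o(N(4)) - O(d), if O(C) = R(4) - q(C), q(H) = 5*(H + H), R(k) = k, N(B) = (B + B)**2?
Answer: 4882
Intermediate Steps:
N(B) = 4*B**2 (N(B) = (2*B)**2 = 4*B**2)
q(H) = 10*H (q(H) = 5*(2*H) = 10*H)
O(C) = 4 - 10*C
o(N(4)) - O(d) = (4*4**2)**2 - (4 - 10*79) = (4*16)**2 - (4 - 790) = 64**2 - 1*(-786) = 4096 + 786 = 4882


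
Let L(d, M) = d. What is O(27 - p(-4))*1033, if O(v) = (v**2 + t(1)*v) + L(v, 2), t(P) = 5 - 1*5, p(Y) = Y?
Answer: 1024736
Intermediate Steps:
t(P) = 0 (t(P) = 5 - 5 = 0)
O(v) = v + v**2 (O(v) = (v**2 + 0*v) + v = (v**2 + 0) + v = v**2 + v = v + v**2)
O(27 - p(-4))*1033 = ((27 - 1*(-4))*(1 + (27 - 1*(-4))))*1033 = ((27 + 4)*(1 + (27 + 4)))*1033 = (31*(1 + 31))*1033 = (31*32)*1033 = 992*1033 = 1024736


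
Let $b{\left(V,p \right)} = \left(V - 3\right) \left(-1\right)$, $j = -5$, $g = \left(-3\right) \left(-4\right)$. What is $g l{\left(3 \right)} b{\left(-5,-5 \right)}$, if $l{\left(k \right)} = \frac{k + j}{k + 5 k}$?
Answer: $- \frac{32}{3} \approx -10.667$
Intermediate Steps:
$g = 12$
$b{\left(V,p \right)} = 3 - V$ ($b{\left(V,p \right)} = \left(-3 + V\right) \left(-1\right) = 3 - V$)
$l{\left(k \right)} = \frac{-5 + k}{6 k}$ ($l{\left(k \right)} = \frac{k - 5}{k + 5 k} = \frac{-5 + k}{6 k}$)
$g l{\left(3 \right)} b{\left(-5,-5 \right)} = 12 \frac{-5 + 3}{6 \cdot 3} \left(3 - -5\right) = 12 \cdot \frac{1}{6} \cdot \frac{1}{3} \left(-2\right) \left(3 + 5\right) = 12 \left(- \frac{1}{9}\right) 8 = \left(- \frac{4}{3}\right) 8 = - \frac{32}{3}$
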